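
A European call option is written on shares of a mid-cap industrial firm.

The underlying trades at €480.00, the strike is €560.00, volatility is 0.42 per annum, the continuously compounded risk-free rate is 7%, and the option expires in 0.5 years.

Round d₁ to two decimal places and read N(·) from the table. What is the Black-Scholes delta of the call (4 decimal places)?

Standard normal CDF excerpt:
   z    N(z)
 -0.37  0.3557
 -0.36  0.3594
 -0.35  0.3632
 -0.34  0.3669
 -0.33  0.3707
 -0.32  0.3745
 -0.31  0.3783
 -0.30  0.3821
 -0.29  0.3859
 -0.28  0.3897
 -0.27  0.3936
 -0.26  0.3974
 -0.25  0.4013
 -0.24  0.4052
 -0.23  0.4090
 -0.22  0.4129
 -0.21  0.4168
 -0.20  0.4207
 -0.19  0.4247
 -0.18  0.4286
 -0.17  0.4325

0.4013

T = 0.5;  σ√T = 0.2970
d₁ = [ln(480/560) + (0.07 + 0.42²/2)·0.5] / 0.2970 = [-0.1542 + 0.0791] / 0.2970 = -0.2527 ⇒ -0.25
N(d₁) = N(-0.25) = 0.4013
Δ_call = N(d₁) = 0.4013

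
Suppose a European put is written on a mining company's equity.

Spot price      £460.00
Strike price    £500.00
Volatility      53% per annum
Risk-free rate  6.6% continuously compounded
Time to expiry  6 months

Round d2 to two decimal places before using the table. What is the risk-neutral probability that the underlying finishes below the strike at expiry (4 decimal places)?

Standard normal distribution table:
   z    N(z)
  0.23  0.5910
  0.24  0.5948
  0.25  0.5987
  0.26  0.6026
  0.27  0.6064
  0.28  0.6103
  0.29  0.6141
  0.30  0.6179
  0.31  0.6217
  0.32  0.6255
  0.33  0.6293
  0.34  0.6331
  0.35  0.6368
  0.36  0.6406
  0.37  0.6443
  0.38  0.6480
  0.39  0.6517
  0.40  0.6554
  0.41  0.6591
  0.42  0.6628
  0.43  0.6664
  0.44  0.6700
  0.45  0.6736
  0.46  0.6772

T = 0.5;  σ√T = 0.3748
ln(S/K) + (r + σ²/2)T = ln(460/500) + (0.066 + 0.53²/2)·0.5 = -0.0834 + 0.1032 = 0.0198
d₁ = 0.0198 / 0.3748 = 0.0529 ≈ 0.05
d₂ = d₁ − σ√T = 0.0529 − 0.3748 = -0.3218 ≈ -0.32
Risk-neutral Pr[S_T < K] = N(−d₂) = N(0.32) = 0.6255

0.6255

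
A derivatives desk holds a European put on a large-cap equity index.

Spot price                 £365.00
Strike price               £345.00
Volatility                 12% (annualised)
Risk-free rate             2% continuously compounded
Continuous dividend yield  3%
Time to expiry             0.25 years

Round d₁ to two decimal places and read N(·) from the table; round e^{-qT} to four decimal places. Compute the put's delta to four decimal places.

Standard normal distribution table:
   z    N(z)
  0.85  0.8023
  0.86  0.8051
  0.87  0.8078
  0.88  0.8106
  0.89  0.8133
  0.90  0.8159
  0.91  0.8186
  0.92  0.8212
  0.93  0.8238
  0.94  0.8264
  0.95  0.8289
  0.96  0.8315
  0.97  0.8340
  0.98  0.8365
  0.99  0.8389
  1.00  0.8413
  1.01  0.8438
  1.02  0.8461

σ√T = 0.12·√0.25 = 0.0600
d₁ = [ln(365/345) + (0.02 − 0.03 + 0.12²/2)·0.25] / 0.0600 = [0.0564 − 0.0007] / 0.0600 = 0.9275 ⇒ 0.93
N(d₁) = N(0.93) = 0.8238
Δ_put = e^(−qT)·(N(d₁) − 1) = 0.9925·(0.8238 − 1) = -0.1749

-0.1749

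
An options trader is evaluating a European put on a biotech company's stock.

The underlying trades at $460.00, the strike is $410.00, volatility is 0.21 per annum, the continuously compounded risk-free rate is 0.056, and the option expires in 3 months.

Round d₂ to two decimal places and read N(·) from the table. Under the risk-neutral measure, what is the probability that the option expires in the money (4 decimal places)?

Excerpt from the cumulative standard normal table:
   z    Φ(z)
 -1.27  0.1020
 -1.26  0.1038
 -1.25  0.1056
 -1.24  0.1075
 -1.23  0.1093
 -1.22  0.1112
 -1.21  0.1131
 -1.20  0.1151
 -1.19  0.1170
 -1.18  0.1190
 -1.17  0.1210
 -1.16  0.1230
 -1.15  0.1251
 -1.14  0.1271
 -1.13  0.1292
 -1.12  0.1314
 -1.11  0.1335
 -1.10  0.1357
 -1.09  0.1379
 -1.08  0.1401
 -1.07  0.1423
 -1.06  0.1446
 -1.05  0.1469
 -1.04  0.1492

0.1190

σ√T = 0.21 × 0.5000 = 0.1050
d₁ = [ln(460/410) + (0.056 + 0.21²/2)·0.25] / 0.1050 = [0.1151 + 0.0195] / 0.1050 = 1.2817 ⇒ 1.28
d₂ = d₁ − σ√T = 1.2817 − 0.1050 = 1.1767 ⇒ 1.18
Pr(exercise) under Q = N(−d₂) = N(-1.18) = 0.1190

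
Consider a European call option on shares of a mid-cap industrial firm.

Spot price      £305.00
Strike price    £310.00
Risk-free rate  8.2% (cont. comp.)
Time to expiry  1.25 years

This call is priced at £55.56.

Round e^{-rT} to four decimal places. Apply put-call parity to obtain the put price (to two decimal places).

£30.37

e^(−rT) = e^(−0.082·1.25) = 0.9026
Put-call parity: C − P = S − K·e^(−rT) = 305 − 310·0.9026 = 305 − 279.8060 = 25.1940
P = C − (C − P) = 55.56 − (25.1940) = 30.3660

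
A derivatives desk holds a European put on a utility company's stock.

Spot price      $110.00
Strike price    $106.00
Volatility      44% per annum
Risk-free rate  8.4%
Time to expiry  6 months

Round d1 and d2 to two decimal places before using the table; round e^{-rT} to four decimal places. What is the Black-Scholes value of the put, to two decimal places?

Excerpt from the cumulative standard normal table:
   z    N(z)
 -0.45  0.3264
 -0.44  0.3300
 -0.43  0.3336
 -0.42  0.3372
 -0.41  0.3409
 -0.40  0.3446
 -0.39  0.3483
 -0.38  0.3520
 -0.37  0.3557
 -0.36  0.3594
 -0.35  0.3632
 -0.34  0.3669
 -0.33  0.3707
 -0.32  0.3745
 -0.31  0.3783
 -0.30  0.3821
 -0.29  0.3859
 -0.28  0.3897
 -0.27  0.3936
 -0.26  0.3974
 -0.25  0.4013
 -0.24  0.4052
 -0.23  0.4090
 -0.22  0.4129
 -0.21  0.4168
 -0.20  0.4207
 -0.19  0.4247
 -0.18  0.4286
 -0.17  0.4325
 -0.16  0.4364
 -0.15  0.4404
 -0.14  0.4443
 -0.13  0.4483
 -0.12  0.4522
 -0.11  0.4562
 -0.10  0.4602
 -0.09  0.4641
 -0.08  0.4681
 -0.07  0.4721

T = 0.5;  σ√T = 0.3111
d₁ = [ln(110/106) + (0.084 + 0.44²/2)·0.5] / 0.3111 = [0.0370 + 0.0904] / 0.3111 = 0.4096 → 0.41
d₂ = d₁ − σ√T = 0.4096 − 0.3111 = 0.0985 → 0.10
exp(−rT) = exp(−0.084·0.5) = 0.9589
P = 106·0.9589·N(-0.10) − 110·N(-0.41) = 106·0.9589·0.4602 − 110·0.3409 = 46.7763 − 37.4990 = 9.2773

$9.28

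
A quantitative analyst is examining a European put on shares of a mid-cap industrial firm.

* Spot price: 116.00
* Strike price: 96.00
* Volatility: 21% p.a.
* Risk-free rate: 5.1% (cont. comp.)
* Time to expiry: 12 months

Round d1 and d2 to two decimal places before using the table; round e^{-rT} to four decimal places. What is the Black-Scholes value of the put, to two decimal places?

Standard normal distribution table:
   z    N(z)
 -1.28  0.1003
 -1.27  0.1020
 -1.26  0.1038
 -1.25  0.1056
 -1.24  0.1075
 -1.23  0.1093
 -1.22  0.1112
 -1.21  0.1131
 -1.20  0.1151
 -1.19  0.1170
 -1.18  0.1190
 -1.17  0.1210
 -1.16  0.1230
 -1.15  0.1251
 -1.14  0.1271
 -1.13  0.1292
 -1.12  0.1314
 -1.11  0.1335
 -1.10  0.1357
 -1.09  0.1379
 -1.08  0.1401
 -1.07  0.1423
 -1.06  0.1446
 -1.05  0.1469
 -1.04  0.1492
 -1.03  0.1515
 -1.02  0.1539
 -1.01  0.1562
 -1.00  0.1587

1.36

σ√T = 0.21·√1 = 0.2100
ln(S/K) + (r + σ²/2)T = ln(116/96) + (0.051 + 0.21²/2)·1 = 0.1892 + 0.0730 = 0.2623
d₁ = 0.2623 / 0.2100 = 1.2490 ⇒ 1.25
d₂ = d₁ − σ√T = 1.2490 − 0.2100 = 1.0390 ⇒ 1.04
e^(−rT) = e^(−0.051·1) = 0.9503
P = 96·0.9503·N(-1.04) − 116·N(-1.25) = 96·0.9503·0.1492 − 116·0.1056 = 13.6113 − 12.2496 = 1.3617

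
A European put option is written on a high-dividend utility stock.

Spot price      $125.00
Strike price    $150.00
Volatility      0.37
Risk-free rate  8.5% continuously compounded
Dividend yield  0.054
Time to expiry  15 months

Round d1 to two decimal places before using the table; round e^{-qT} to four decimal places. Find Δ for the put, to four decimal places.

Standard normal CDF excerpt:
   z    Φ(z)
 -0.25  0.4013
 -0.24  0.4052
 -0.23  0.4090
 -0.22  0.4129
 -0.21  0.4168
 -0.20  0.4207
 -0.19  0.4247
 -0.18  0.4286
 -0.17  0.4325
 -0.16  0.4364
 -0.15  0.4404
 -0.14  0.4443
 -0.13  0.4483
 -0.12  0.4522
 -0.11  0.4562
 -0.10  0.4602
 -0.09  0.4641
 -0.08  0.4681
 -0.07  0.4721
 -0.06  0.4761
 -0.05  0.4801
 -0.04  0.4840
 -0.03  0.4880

T = 1.25;  σ√T = 0.4137
d₁ = [ln(125/150) + (0.085 − 0.054 + 0.37²/2)·1.25] / 0.4137 = [-0.1823 + 0.1243] / 0.4137 = -0.1402 ≈ -0.14
N(d₁) = N(-0.14) = 0.4443
Δ_put = exp(−qT)·(N(d₁) − 1) = 0.9347·(0.4443 − 1) = -0.5194

-0.5194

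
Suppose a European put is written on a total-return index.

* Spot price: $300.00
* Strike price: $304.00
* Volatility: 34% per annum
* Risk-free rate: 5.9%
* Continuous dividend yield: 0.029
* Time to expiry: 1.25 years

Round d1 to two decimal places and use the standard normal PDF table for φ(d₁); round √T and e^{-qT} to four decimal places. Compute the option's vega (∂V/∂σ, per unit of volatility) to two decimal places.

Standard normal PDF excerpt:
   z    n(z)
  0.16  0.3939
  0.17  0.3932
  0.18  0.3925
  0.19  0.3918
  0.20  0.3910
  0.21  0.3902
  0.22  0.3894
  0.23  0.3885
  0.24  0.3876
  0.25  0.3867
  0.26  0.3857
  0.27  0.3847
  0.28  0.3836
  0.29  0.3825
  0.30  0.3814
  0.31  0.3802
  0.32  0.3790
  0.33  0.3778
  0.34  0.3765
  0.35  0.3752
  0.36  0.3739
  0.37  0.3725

T = 1.25;  σ√T = 0.3801
d₁ = [ln(300/304) + (0.059 − 0.029 + 0.34²/2)·1.25] / 0.3801 = [-0.0132 + 0.1098] / 0.3801 = 0.2539 which rounds to 0.25
√T = √1.25 = 1.1180
φ(d₁) = φ(0.25) = 0.3867
e^(−qT) = e^(−0.029·1.25) = 0.9644
vega = S·e^(−qT)·φ(d₁)·√T = 300·0.9644·0.3867·1.1180 = 125.0819
(Call and put vega coincide under Black-Scholes.)

125.08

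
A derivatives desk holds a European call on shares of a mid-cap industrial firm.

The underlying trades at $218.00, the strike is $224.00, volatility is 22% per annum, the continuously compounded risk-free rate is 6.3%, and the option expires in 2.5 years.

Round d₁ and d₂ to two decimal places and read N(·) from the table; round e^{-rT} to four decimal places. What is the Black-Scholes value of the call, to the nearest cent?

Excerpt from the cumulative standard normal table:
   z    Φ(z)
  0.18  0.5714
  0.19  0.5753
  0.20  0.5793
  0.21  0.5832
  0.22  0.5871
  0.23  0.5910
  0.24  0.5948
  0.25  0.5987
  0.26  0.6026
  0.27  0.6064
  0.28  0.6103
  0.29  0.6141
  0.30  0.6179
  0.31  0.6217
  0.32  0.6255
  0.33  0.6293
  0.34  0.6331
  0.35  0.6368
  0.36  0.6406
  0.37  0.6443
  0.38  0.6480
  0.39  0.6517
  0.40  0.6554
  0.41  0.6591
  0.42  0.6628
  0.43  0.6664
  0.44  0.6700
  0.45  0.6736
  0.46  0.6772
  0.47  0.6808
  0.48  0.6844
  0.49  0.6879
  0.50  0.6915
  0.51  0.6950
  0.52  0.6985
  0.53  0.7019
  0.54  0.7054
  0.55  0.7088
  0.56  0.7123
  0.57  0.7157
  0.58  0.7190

T = 2.5;  σ√T = 0.3479
ln(S/K) + (r + σ²/2)T = ln(218/224) + (0.063 + 0.22²/2)·2.5 = -0.0272 + 0.2180 = 0.1908
d₁ = 0.1908 / 0.3479 = 0.5487 which rounds to 0.55
d₂ = d₁ − σ√T = 0.5487 − 0.3479 = 0.2008 which rounds to 0.20
e^(−rT) = e^(−0.063·2.5) = 0.8543
C = 218·N(0.55) − 224·0.8543·N(0.20) = 218·0.7088 − 224·0.8543·0.5793 = 154.5184 − 110.8567 = 43.6617

$43.66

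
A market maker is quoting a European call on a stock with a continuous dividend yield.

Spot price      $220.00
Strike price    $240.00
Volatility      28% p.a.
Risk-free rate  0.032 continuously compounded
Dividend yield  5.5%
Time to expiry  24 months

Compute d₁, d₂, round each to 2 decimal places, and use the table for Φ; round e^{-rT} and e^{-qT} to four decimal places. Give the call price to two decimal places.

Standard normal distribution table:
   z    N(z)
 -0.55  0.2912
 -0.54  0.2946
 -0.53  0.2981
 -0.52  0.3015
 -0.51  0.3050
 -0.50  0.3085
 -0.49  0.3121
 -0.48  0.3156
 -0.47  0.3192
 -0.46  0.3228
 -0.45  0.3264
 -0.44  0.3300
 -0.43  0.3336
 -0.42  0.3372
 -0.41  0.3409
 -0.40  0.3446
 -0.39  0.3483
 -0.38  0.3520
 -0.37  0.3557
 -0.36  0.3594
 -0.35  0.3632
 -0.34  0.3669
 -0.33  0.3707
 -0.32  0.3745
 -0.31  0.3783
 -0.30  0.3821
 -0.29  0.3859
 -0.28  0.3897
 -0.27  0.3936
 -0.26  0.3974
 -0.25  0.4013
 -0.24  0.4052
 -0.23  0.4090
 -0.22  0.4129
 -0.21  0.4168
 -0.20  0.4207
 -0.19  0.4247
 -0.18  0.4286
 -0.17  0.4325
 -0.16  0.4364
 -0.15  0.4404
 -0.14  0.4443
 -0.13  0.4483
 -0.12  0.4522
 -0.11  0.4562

T = 2;  σ√T = 0.3960
d₁ = [ln(220/240) + (0.032 − 0.055 + 0.28²/2)·2] / 0.3960 = [-0.0870 + 0.0324] / 0.3960 = -0.1379 ≈ -0.14
d₂ = d₁ − σ√T = -0.1379 − 0.3960 = -0.5339 ≈ -0.53
exp(−qT) = exp(−0.055·2) = 0.8958;  exp(−rT) = exp(−0.032·2) = 0.9380
N(d₁) = N(-0.14) = 0.4443;  N(d₂) = N(-0.53) = 0.2981
C = 220·0.8958·0.4443 − 240·0.9380·0.2981 = 87.5609 − 67.1083 = 20.4526

$20.45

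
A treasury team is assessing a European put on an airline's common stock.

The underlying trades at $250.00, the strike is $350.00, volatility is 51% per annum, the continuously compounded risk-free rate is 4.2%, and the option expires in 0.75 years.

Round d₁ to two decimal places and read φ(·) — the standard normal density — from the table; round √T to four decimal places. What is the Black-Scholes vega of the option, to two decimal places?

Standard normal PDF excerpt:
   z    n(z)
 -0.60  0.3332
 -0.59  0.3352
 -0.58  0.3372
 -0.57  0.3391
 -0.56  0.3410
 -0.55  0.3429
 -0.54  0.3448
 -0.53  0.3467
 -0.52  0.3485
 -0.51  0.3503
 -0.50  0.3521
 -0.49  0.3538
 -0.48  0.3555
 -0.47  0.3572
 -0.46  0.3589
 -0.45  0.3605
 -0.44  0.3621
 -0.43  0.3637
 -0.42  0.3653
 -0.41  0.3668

T = 0.75;  σ√T = 0.4417
ln(S/K) + (r + σ²/2)T = ln(250/350) + (0.042 + 0.51²/2)·0.75 = -0.3365 + 0.1290 = -0.2074
d₁ = -0.2074 / 0.4417 = -0.4697 → -0.47
√T = √0.75 = 0.8660
φ(d₁) = φ(-0.47) = 0.3572
vega = S·φ(d₁)·√T = 250·0.3572·0.8660 = 77.3338

77.33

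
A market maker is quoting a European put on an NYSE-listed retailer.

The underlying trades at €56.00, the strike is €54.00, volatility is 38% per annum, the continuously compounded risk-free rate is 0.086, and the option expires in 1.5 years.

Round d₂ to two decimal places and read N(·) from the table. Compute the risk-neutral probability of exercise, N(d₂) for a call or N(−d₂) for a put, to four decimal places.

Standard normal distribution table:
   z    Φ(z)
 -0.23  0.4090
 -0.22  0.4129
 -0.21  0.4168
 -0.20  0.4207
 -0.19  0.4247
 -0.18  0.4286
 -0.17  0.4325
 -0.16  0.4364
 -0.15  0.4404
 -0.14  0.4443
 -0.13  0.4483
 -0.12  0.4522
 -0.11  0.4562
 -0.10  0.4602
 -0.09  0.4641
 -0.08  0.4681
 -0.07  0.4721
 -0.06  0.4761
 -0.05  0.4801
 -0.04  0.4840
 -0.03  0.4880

0.4522

σ√T = 0.38 × 1.2247 = 0.4654
d₁ = [ln(56/54) + (0.086 + 0.38²/2)·1.5] / 0.4654 = [0.0364 + 0.2373] / 0.4654 = 0.5880 → 0.59
d₂ = d₁ − σ√T = 0.5880 − 0.4654 = 0.1226 → 0.12
Pr(exercise) under Q = N(−d₂) = N(-0.12) = 0.4522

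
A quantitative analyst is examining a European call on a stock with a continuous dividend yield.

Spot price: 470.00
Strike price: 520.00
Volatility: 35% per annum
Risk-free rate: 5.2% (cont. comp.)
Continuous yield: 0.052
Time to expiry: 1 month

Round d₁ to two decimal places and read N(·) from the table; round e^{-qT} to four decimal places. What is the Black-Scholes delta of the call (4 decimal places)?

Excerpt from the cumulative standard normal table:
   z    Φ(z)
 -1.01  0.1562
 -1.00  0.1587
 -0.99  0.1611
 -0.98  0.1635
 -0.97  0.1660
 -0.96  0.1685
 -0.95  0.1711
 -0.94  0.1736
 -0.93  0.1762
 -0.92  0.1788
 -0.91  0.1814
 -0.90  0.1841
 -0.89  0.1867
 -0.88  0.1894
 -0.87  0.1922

σ√T = 0.35·√0.08333 = 0.1010
d₁ = [ln(470/520) + (0.052 − 0.052 + 0.35²/2)·0.08333] / 0.1010 = [-0.1011 + 0.0051] / 0.1010 = -0.9501 which rounds to -0.95
N(d₁) = N(-0.95) = 0.1711
Δ_call = e^(−qT)·N(d₁) = 0.9957·0.1711 = 0.1704

0.1704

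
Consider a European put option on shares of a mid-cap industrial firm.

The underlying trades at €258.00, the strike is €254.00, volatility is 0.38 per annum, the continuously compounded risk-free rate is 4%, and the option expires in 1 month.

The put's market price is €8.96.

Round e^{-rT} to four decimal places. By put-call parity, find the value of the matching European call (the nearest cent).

€13.80

e^(−rT) = e^(−0.04·0.08333) = 0.9967
Put-call parity: C − P = S − K·e^(−rT) = 258 − 254·0.9967 = 258 − 253.1618 = 4.8382
C = P + (C − P) = 8.96 + (4.8382) = 13.7982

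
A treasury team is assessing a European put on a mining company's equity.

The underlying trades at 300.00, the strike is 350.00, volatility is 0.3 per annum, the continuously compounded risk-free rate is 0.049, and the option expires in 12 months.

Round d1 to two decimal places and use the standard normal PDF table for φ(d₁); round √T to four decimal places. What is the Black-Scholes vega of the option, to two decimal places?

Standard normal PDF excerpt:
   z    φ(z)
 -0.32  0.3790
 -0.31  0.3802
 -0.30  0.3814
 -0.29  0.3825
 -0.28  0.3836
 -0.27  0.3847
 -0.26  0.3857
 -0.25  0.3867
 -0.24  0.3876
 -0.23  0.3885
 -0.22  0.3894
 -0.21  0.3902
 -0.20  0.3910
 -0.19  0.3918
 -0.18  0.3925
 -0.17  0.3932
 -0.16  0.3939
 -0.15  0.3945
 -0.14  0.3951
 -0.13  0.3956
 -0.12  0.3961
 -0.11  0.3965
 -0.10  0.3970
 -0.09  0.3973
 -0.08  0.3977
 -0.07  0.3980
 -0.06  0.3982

σ√T = 0.3 × 1.0000 = 0.3000
d₁ = [ln(300/350) + (0.049 + 0.3²/2)·1] / 0.3000 = [-0.1542 + 0.0940] / 0.3000 = -0.2005 which rounds to -0.20
√T = √1 = 1.0000
φ(d₁) = φ(-0.20) = 0.3910
vega = S·φ(d₁)·√T = 300·0.3910·1.0000 = 117.3000

117.30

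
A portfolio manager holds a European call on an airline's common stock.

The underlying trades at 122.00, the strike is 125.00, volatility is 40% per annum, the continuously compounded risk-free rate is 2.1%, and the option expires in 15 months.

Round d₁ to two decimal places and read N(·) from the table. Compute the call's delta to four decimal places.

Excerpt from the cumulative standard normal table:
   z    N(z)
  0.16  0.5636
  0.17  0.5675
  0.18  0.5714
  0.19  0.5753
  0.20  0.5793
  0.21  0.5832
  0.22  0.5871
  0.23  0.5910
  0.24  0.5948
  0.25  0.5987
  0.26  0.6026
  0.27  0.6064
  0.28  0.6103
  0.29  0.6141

σ√T = 0.4 × 1.1180 = 0.4472
ln(S/K) + (r + σ²/2)T = ln(122/125) + (0.021 + 0.4²/2)·1.25 = -0.0243 + 0.1263 = 0.1020
d₁ = 0.1020 / 0.4472 = 0.2280 which rounds to 0.23
N(d₁) = N(0.23) = 0.5910
Δ_call = N(d₁) = 0.5910

0.5910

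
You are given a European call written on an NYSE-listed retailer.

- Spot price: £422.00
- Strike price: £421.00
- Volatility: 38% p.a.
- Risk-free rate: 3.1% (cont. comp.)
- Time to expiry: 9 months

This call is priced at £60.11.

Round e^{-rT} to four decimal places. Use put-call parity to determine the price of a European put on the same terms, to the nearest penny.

exp(−rT) = exp(−0.031·0.75) = 0.9770
Put-call parity: C − P = S − K·e^(−rT) = 422 − 421·0.9770 = 422 − 411.3170 = 10.6830
P = C − (C − P) = 60.11 − (10.6830) = 49.4270

£49.43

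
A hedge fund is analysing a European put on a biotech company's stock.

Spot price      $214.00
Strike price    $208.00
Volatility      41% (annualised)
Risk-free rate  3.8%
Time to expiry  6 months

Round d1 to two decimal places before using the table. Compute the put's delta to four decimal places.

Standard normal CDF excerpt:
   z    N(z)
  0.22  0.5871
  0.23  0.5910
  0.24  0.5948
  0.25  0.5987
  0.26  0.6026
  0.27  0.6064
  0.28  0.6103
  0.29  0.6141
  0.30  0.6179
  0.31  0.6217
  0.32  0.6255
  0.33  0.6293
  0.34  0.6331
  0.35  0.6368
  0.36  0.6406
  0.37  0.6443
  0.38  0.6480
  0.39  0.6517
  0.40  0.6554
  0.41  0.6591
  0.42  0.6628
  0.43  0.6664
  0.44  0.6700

-0.3783

σ√T = 0.41·√0.5 = 0.2899
d₁ = [ln(214/208) + (0.038 + ½·0.41²)·0.5] / (σ√T) = (0.0284 + 0.0610) / 0.2899 = 0.3086 which rounds to 0.31
N(d₁) = N(0.31) = 0.6217
Δ_put = N(d₁) − 1 = 0.6217 − 1 = -0.3783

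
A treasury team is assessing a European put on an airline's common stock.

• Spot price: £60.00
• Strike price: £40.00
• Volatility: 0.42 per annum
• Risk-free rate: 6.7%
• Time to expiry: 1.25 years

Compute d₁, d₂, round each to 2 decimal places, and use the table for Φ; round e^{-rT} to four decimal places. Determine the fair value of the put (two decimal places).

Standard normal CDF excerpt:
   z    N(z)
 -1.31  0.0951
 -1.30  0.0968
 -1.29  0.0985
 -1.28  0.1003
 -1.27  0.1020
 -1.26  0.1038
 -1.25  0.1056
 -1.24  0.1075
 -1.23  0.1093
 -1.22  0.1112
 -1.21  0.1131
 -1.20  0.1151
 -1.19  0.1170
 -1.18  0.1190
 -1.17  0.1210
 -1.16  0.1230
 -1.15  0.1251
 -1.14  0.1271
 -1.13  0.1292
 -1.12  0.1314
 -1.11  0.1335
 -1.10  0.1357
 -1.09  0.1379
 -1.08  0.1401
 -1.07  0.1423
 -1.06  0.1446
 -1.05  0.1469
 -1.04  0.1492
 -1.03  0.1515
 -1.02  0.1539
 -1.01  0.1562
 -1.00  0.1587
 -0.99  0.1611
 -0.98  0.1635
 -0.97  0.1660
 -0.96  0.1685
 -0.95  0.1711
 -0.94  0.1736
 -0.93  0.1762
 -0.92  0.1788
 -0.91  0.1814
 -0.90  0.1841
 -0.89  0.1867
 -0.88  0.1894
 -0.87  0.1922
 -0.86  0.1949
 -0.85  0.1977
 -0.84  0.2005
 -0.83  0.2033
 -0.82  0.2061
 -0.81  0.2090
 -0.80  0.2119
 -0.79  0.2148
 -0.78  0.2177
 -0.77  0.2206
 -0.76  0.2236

σ√T = 0.42 × 1.1180 = 0.4696
d₁ = [ln(60/40) + (0.067 + 0.42²/2)·1.25] / 0.4696 = [0.4055 + 0.1940] / 0.4696 = 1.2766 → 1.28
d₂ = d₁ − σ√T = 1.2766 − 0.4696 = 0.8070 → 0.81
e^(−rT) = e^(−0.067·1.25) = 0.9197
P = 40·0.9197·N(-0.81) − 60·N(-1.28) = 40·0.9197·0.2090 − 60·0.1003 = 7.6887 − 6.0180 = 1.6707

£1.67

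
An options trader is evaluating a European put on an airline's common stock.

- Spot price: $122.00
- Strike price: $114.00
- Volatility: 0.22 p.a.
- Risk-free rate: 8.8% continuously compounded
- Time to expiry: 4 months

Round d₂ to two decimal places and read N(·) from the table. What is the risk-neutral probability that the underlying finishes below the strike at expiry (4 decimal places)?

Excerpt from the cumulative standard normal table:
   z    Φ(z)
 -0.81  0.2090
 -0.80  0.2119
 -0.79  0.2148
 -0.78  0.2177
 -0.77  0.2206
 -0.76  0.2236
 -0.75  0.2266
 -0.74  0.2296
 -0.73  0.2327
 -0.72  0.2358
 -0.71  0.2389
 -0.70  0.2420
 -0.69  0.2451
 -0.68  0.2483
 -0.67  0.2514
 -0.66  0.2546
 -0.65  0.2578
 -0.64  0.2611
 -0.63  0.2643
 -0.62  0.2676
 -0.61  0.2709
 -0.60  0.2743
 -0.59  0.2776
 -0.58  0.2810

σ√T = 0.22 × 0.5774 = 0.1270
d₁ = [ln(122/114) + (0.088 + 0.22²/2)·0.3333] / 0.1270 = [0.0678 + 0.0374] / 0.1270 = 0.8284 → 0.83
d₂ = d₁ − σ√T = 0.8284 − 0.1270 = 0.7014 → 0.70
Risk-neutral Pr[S_T < K] = N(−d₂) = N(-0.70) = 0.2420

0.2420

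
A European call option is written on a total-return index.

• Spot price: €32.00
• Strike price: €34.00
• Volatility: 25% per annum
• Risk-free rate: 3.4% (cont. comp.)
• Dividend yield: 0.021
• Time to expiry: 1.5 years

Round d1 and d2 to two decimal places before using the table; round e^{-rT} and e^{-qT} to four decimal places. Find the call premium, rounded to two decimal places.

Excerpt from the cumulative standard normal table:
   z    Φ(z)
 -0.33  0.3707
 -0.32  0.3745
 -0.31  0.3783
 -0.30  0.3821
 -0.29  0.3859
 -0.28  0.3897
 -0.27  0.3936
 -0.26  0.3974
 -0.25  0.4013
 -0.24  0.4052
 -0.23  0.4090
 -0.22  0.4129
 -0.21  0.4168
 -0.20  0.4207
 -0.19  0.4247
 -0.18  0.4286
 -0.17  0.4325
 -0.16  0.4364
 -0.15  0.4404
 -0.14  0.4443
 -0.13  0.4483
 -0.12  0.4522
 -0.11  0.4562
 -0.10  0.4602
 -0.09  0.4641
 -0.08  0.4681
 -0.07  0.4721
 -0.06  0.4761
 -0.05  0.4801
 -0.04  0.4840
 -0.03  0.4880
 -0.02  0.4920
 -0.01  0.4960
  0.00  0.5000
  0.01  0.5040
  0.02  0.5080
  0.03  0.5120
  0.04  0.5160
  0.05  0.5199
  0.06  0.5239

€3.28

T = 1.5;  σ√T = 0.3062
ln(S/K) + (r − q + σ²/2)T = ln(32/34) + (0.034 − 0.021 + 0.25²/2)·1.5 = -0.0606 + 0.0664 = 0.0058
d₁ = 0.0058 / 0.3062 = 0.0188 ≈ 0.02
d₂ = d₁ − σ√T = 0.0188 − 0.3062 = -0.2874 ≈ -0.29
exp(−qT) = exp(−0.021·1.5) = 0.9690;  exp(−rT) = exp(−0.034·1.5) = 0.9503
N(d₁) = N(0.02) = 0.5080;  N(d₂) = N(-0.29) = 0.3859
C = 32·0.9690·0.5080 − 34·0.9503·0.3859 = 15.7521 − 12.4685 = 3.2836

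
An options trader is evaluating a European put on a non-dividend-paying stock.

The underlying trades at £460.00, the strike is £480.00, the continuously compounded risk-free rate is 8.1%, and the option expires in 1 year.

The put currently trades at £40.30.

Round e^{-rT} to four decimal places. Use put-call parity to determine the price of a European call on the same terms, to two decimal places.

e^(−rT) = e^(−0.081·1) = 0.9222
Put-call parity: C − P = S − K·e^(−rT) = 460 − 480·0.9222 = 460 − 442.6560 = 17.3440
C = P + (C − P) = 40.30 + (17.3440) = 57.6440

£57.64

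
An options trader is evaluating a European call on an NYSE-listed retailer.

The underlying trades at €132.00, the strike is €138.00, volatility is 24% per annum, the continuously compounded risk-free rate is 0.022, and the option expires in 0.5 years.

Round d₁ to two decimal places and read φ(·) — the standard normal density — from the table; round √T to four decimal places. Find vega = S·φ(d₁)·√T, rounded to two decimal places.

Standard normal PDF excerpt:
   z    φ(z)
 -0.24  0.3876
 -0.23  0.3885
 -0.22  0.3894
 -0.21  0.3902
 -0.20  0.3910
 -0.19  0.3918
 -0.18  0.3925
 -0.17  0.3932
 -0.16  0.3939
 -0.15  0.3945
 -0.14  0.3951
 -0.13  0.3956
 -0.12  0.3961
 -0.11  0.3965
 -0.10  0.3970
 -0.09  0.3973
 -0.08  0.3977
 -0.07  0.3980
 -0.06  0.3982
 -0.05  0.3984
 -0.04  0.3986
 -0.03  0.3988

T = 0.5;  σ√T = 0.1697
d₁ = [ln(132/138) + (0.022 + ½·0.24²)·0.5] / (σ√T) = (-0.0445 + 0.0254) / 0.1697 = -0.1123 → -0.11
√T = √0.5 = 0.7071
φ(d₁) = φ(-0.11) = 0.3965
vega = S·φ(d₁)·√T = 132·0.3965·0.7071 = 37.0082
(Vega is the same for a European call and put with the same parameters.)

37.01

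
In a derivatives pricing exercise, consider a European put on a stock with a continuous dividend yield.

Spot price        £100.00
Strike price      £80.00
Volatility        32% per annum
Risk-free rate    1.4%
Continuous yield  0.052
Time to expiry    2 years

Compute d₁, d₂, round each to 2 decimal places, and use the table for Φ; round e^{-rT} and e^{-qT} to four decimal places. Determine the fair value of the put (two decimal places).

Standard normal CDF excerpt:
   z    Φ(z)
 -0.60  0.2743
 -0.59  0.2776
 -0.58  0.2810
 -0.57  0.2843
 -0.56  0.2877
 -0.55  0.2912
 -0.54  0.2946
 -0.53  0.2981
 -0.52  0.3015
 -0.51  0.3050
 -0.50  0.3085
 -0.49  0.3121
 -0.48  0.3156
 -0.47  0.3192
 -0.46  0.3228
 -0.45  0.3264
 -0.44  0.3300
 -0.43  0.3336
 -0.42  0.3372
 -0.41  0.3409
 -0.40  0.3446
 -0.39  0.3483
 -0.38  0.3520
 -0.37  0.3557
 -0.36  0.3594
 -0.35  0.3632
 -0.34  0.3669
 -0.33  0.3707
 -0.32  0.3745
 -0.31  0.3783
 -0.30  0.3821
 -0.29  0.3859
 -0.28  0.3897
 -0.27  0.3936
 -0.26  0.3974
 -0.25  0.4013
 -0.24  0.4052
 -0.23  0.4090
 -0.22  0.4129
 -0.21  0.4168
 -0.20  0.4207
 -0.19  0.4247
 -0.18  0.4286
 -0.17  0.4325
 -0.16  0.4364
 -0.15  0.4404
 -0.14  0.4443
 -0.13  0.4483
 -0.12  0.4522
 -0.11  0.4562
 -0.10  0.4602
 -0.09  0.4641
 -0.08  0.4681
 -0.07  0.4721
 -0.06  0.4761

T = 2;  σ√T = 0.4525
d₁ = [ln(100/80) + (0.014 − 0.052 + 0.32²/2)·2] / 0.4525 = [0.2231 + 0.0264] / 0.4525 = 0.5514 → 0.55
d₂ = d₁ − σ√T = 0.5514 − 0.4525 = 0.0989 → 0.10
exp(−qT) = exp(−0.052·2) = 0.9012;  exp(−rT) = exp(−0.014·2) = 0.9724
P = 80·0.9724·N(-0.10) − 100·0.9012·N(-0.55) = 80·0.9724·0.4602 − 100·0.9012·0.2912 = 35.7999 − 26.2429 = 9.5569

£9.56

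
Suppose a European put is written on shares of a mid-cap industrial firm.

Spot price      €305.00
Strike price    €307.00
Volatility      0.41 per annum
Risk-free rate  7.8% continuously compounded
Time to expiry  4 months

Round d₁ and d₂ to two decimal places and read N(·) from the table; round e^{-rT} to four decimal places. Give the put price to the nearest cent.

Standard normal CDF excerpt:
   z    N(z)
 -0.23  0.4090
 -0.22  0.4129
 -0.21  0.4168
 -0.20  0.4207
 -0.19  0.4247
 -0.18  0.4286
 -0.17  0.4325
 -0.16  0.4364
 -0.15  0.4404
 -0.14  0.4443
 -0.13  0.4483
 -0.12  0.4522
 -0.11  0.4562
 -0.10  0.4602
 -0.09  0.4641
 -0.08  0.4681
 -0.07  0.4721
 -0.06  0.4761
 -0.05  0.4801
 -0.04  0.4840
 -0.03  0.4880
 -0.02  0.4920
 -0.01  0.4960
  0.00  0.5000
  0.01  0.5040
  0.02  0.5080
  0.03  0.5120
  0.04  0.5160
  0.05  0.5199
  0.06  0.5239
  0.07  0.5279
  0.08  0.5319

σ√T = 0.41 × 0.5774 = 0.2367
d₁ = [ln(305/307) + (0.078 + 0.41²/2)·0.3333] / 0.2367 = [-0.0065 + 0.0540] / 0.2367 = 0.2006 which rounds to 0.20
d₂ = d₁ − σ√T = 0.2006 − 0.2367 = -0.0361 which rounds to -0.04
e^(−rT) = e^(−0.078·0.3333) = 0.9743
P = 307·0.9743·N(0.04) − 305·N(-0.20) = 307·0.9743·0.5160 − 305·0.4207 = 154.3408 − 128.3135 = 26.0273

€26.03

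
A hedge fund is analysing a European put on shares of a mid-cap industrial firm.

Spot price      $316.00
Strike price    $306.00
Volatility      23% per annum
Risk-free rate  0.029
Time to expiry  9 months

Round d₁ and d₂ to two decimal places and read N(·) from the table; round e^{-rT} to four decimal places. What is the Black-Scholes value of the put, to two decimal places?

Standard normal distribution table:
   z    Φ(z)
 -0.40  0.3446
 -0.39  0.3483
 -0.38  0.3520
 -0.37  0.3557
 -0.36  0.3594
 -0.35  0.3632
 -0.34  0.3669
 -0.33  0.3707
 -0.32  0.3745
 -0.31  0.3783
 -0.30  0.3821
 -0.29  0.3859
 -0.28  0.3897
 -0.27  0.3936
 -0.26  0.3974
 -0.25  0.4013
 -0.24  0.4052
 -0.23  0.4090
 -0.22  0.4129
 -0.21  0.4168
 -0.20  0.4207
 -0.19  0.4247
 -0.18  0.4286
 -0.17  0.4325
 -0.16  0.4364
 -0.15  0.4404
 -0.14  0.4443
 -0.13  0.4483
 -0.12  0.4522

$17.10

σ√T = 0.23 × 0.8660 = 0.1992
d₁ = [ln(316/306) + (0.029 + 0.23²/2)·0.75] / 0.1992 = [0.0322 + 0.0416] / 0.1992 = 0.3702 ⇒ 0.37
d₂ = d₁ − σ√T = 0.3702 − 0.1992 = 0.1710 ⇒ 0.17
e^(−rT) = e^(−0.029·0.75) = 0.9785
N(−d₂) = N(-0.17) = 0.4325;  N(−d₁) = N(-0.37) = 0.3557
P = 306·0.9785·0.4325 − 316·0.3557 = 129.4996 − 112.4012 = 17.0984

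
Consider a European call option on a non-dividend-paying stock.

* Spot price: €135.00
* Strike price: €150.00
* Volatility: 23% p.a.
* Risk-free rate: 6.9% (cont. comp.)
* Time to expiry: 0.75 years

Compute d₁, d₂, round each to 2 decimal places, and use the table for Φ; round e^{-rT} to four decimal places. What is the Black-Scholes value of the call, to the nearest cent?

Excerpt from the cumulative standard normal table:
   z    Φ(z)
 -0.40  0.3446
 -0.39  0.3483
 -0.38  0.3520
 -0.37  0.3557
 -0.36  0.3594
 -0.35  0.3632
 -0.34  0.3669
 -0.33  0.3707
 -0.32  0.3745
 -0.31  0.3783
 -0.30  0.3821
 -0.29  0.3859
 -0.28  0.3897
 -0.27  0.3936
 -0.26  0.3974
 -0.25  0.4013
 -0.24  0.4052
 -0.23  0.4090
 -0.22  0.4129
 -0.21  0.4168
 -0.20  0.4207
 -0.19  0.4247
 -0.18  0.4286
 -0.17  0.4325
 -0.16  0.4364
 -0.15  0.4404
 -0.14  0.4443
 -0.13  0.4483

€7.72

σ√T = 0.23 × 0.8660 = 0.1992
d₁ = [ln(135/150) + (0.069 + ½·0.23²)·0.75] / (σ√T) = (-0.1054 + 0.0716) / 0.1992 = -0.1696 → -0.17
d₂ = -0.1696 − 0.1992 = -0.3687 → -0.37
e^(−rT) = e^(−0.069·0.75) = 0.9496
N(d₁) = N(-0.17) = 0.4325;  N(d₂) = N(-0.37) = 0.3557
C = 135·0.4325 − 150·0.9496·0.3557 = 58.3875 − 50.6659 = 7.7216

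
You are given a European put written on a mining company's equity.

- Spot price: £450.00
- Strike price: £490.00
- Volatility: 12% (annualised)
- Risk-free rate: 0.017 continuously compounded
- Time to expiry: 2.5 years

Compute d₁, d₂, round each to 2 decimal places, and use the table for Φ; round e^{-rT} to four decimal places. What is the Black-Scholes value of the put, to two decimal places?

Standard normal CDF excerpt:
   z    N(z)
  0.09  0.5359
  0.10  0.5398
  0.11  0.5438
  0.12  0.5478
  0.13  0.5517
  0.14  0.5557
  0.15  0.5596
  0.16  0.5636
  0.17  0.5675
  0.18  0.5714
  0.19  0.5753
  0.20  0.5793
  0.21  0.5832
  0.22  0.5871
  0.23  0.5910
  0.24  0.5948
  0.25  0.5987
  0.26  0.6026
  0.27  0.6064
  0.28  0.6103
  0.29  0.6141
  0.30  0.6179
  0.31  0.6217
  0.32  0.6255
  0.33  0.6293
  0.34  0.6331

T = 2.5;  σ√T = 0.1897
d₁ = [ln(450/490) + (0.017 + ½·0.12²)·2.5] / (σ√T) = (-0.0852 + 0.0605) / 0.1897 = -0.1300 → -0.13
d₂ = -0.1300 − 0.1897 = -0.3197 → -0.32
e^(−rT) = e^(−0.017·2.5) = 0.9584
N(−d₂) = N(0.32) = 0.6255;  N(−d₁) = N(0.13) = 0.5517
P = 490·0.9584·0.6255 − 450·0.5517 = 293.7448 − 248.2650 = 45.4798

£45.48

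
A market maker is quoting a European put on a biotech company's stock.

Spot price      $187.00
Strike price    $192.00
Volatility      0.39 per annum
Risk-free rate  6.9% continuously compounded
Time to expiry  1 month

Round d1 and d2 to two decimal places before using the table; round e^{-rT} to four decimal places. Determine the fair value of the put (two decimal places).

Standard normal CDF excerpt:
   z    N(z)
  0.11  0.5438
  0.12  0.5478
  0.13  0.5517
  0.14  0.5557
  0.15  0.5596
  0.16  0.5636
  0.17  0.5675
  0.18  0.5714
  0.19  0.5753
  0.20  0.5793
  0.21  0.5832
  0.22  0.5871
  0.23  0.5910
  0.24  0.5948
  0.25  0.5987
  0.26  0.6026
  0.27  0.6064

$10.38

σ√T = 0.39·√0.08333 = 0.1126
d₁ = [ln(187/192) + (0.069 + 0.39²/2)·0.08333] / 0.1126 = [-0.0264 + 0.0121] / 0.1126 = -0.1270 ⇒ -0.13
d₂ = d₁ − σ√T = -0.1270 − 0.1126 = -0.2396 ⇒ -0.24
e^(−rT) = e^(−0.069·0.08333) = 0.9943
N(−d₂) = N(0.24) = 0.5948;  N(−d₁) = N(0.13) = 0.5517
P = 192·0.9943·0.5948 − 187·0.5517 = 113.5507 − 103.1679 = 10.3828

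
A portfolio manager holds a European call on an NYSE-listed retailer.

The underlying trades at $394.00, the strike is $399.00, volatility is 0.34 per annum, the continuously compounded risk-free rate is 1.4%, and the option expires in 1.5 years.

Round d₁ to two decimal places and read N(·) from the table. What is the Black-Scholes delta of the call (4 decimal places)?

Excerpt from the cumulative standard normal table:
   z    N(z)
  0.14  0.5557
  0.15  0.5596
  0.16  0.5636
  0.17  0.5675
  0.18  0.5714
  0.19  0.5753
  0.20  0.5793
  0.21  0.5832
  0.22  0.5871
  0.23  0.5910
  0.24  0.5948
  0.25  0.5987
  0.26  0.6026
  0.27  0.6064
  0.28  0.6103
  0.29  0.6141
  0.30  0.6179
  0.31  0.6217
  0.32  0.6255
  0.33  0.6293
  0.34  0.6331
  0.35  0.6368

σ√T = 0.34·√1.5 = 0.4164
d₁ = [ln(394/399) + (0.014 + 0.34²/2)·1.5] / 0.4164 = [-0.0126 + 0.1077] / 0.4164 = 0.2284 → 0.23
N(d₁) = N(0.23) = 0.5910
Δ_call = N(d₁) = 0.5910

0.5910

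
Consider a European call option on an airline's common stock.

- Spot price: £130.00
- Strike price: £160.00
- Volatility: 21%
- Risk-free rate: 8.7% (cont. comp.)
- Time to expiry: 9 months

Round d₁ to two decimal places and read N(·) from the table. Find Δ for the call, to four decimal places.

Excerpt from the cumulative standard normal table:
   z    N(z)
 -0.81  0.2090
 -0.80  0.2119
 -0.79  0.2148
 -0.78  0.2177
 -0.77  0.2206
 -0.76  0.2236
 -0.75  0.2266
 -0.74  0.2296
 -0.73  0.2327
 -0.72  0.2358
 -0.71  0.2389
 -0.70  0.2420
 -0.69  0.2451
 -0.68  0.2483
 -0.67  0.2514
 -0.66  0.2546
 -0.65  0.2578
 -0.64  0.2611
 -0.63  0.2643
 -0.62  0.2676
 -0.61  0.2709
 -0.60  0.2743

T = 0.75;  σ√T = 0.1819
d₁ = [ln(130/160) + (0.087 + ½·0.21²)·0.75] / (σ√T) = (-0.2076 + 0.0818) / 0.1819 = -0.6920 → -0.69
N(d₁) = N(-0.69) = 0.2451
Δ_call = N(d₁) = 0.2451

0.2451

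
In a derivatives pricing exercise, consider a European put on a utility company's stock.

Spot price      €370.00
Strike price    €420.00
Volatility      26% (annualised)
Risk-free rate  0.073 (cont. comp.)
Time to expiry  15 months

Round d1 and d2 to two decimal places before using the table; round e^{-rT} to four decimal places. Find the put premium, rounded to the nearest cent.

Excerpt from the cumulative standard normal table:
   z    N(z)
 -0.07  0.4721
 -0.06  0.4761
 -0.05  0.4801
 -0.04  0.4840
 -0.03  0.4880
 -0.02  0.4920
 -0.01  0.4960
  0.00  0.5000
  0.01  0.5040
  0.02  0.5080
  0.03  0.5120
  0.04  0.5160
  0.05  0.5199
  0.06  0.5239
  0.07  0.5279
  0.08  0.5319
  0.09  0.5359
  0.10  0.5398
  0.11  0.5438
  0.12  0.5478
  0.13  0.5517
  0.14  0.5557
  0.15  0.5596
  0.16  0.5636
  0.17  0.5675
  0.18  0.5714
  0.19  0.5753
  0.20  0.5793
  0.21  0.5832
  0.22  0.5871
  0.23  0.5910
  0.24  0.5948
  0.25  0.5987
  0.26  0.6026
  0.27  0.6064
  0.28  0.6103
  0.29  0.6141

σ√T = 0.26 × 1.1180 = 0.2907
d₁ = [ln(370/420) + (0.073 + ½·0.26²)·1.25] / (σ√T) = (-0.1268 + 0.1335) / 0.2907 = 0.0232 ≈ 0.02
d₂ = 0.0232 − 0.2907 = -0.2675 ≈ -0.27
e^(−rT) = e^(−0.073·1.25) = 0.9128
N(−d₂) = N(0.27) = 0.6064;  N(−d₁) = N(-0.02) = 0.4920
P = 420·0.9128·0.6064 − 370·0.4920 = 232.4792 − 182.0400 = 50.4392

€50.44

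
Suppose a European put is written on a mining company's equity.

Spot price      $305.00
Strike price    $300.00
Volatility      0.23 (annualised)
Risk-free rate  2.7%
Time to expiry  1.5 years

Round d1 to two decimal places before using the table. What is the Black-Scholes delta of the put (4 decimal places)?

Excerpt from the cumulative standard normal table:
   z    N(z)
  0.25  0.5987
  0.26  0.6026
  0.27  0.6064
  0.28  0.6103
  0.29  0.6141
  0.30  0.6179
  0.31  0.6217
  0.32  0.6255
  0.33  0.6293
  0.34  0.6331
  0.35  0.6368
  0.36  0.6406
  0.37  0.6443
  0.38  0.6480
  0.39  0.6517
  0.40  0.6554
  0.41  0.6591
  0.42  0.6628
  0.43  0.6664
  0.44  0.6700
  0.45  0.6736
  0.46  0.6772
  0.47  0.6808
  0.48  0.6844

-0.3669

σ√T = 0.23 × 1.2247 = 0.2817
d₁ = [ln(305/300) + (0.027 + 0.23²/2)·1.5] / 0.2817 = [0.0165 + 0.0802] / 0.2817 = 0.3433 which rounds to 0.34
N(d₁) = N(0.34) = 0.6331
Δ_put = N(d₁) − 1 = 0.6331 − 1 = -0.3669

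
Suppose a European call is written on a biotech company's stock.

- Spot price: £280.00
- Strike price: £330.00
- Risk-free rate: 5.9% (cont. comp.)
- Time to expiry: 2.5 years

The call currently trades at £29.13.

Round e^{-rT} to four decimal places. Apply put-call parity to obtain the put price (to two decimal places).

e^(−rT) = e^(−0.059·2.5) = 0.8629
Put-call parity: C − P = S − K·e^(−rT) = 280 − 330·0.8629 = 280 − 284.7570 = -4.7570
P = C − (C − P) = 29.13 − (-4.7570) = 33.8870

£33.89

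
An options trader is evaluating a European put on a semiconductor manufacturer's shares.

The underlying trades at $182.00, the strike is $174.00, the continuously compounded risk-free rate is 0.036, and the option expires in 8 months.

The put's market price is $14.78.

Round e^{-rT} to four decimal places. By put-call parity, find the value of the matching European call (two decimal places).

exp(−rT) = exp(−0.036·0.6667) = 0.9763
Put-call parity: C − P = S − K·e^(−rT) = 182 − 174·0.9763 = 182 − 169.8762 = 12.1238
C = P + (C − P) = 14.78 + (12.1238) = 26.9038

$26.90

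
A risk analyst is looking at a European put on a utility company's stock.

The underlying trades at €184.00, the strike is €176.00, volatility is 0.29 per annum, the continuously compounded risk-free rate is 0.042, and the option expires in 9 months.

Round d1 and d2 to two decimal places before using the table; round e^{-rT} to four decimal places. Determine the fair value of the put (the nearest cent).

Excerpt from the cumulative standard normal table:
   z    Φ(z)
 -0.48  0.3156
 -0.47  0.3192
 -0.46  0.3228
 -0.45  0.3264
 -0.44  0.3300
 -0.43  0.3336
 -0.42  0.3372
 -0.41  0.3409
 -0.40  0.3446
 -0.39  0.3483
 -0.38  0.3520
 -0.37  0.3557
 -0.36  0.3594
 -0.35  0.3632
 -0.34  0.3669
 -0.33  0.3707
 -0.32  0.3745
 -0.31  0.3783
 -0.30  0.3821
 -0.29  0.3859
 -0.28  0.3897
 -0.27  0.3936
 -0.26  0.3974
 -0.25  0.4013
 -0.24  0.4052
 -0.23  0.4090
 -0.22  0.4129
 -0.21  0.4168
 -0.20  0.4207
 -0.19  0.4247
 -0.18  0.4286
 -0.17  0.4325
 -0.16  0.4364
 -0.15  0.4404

€11.71

σ√T = 0.29·√0.75 = 0.2511
d₁ = [ln(184/176) + (0.042 + 0.29²/2)·0.75] / 0.2511 = [0.0445 + 0.0630] / 0.2511 = 0.4280 → 0.43
d₂ = d₁ − σ√T = 0.4280 − 0.2511 = 0.1768 → 0.18
e^(−rT) = e^(−0.042·0.75) = 0.9690
N(−d₂) = N(-0.18) = 0.4286;  N(−d₁) = N(-0.43) = 0.3336
P = 176·0.9690·0.4286 − 184·0.3336 = 73.0952 − 61.3824 = 11.7128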